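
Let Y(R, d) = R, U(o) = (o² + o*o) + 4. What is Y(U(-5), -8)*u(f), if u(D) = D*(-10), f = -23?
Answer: 12420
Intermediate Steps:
u(D) = -10*D
U(o) = 4 + 2*o² (U(o) = (o² + o²) + 4 = 2*o² + 4 = 4 + 2*o²)
Y(U(-5), -8)*u(f) = (4 + 2*(-5)²)*(-10*(-23)) = (4 + 2*25)*230 = (4 + 50)*230 = 54*230 = 12420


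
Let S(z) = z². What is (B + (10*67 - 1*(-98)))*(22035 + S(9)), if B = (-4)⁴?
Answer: 22646784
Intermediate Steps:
B = 256
(B + (10*67 - 1*(-98)))*(22035 + S(9)) = (256 + (10*67 - 1*(-98)))*(22035 + 9²) = (256 + (670 + 98))*(22035 + 81) = (256 + 768)*22116 = 1024*22116 = 22646784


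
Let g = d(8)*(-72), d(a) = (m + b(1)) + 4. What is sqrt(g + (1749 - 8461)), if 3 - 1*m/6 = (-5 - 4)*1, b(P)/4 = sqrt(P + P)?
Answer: 2*sqrt(-3046 - 72*sqrt(2)) ≈ 112.21*I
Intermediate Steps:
b(P) = 4*sqrt(2)*sqrt(P) (b(P) = 4*sqrt(P + P) = 4*sqrt(2*P) = 4*(sqrt(2)*sqrt(P)) = 4*sqrt(2)*sqrt(P))
m = 72 (m = 18 - 6*(-5 - 4) = 18 - (-54) = 18 - 6*(-9) = 18 + 54 = 72)
d(a) = 76 + 4*sqrt(2) (d(a) = (72 + 4*sqrt(2)*sqrt(1)) + 4 = (72 + 4*sqrt(2)*1) + 4 = (72 + 4*sqrt(2)) + 4 = 76 + 4*sqrt(2))
g = -5472 - 288*sqrt(2) (g = (76 + 4*sqrt(2))*(-72) = -5472 - 288*sqrt(2) ≈ -5879.3)
sqrt(g + (1749 - 8461)) = sqrt((-5472 - 288*sqrt(2)) + (1749 - 8461)) = sqrt((-5472 - 288*sqrt(2)) - 6712) = sqrt(-12184 - 288*sqrt(2))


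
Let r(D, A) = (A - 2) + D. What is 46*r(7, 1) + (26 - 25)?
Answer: 277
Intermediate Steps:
r(D, A) = -2 + A + D (r(D, A) = (-2 + A) + D = -2 + A + D)
46*r(7, 1) + (26 - 25) = 46*(-2 + 1 + 7) + (26 - 25) = 46*6 + 1 = 276 + 1 = 277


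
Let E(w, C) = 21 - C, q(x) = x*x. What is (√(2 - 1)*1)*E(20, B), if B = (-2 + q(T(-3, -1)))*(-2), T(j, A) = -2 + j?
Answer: 67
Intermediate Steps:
q(x) = x²
B = -46 (B = (-2 + (-2 - 3)²)*(-2) = (-2 + (-5)²)*(-2) = (-2 + 25)*(-2) = 23*(-2) = -46)
(√(2 - 1)*1)*E(20, B) = (√(2 - 1)*1)*(21 - 1*(-46)) = (√1*1)*(21 + 46) = (1*1)*67 = 1*67 = 67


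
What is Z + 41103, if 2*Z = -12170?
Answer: 35018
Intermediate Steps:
Z = -6085 (Z = (½)*(-12170) = -6085)
Z + 41103 = -6085 + 41103 = 35018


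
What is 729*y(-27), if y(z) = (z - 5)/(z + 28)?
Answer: -23328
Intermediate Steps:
y(z) = (-5 + z)/(28 + z)
729*y(-27) = 729*((-5 - 27)/(28 - 27)) = 729*(-32/1) = 729*(1*(-32)) = 729*(-32) = -23328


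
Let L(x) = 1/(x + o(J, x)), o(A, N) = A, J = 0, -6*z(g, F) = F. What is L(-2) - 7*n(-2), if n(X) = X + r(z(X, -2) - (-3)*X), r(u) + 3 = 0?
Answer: 69/2 ≈ 34.500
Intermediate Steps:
z(g, F) = -F/6
r(u) = -3 (r(u) = -3 + 0 = -3)
n(X) = -3 + X (n(X) = X - 3 = -3 + X)
L(x) = 1/x (L(x) = 1/(x + 0) = 1/x)
L(-2) - 7*n(-2) = 1/(-2) - 7*(-3 - 2) = -1/2 - 7*(-5) = -1/2 + 35 = 69/2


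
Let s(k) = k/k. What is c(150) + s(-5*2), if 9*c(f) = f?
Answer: 53/3 ≈ 17.667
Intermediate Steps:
c(f) = f/9
s(k) = 1
c(150) + s(-5*2) = (⅑)*150 + 1 = 50/3 + 1 = 53/3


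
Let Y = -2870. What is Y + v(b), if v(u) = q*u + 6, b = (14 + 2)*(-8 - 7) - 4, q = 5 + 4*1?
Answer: -5060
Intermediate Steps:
q = 9 (q = 5 + 4 = 9)
b = -244 (b = 16*(-15) - 4 = -240 - 4 = -244)
v(u) = 6 + 9*u (v(u) = 9*u + 6 = 6 + 9*u)
Y + v(b) = -2870 + (6 + 9*(-244)) = -2870 + (6 - 2196) = -2870 - 2190 = -5060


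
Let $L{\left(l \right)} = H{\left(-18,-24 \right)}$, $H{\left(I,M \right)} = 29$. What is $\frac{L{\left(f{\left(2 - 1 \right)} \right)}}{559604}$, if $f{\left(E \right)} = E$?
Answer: $\frac{29}{559604} \approx 5.1822 \cdot 10^{-5}$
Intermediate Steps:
$L{\left(l \right)} = 29$
$\frac{L{\left(f{\left(2 - 1 \right)} \right)}}{559604} = \frac{29}{559604}$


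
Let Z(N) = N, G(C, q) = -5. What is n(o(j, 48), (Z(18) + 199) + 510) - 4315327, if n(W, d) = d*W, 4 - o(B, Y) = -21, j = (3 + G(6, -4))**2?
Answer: -4297152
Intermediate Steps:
j = 4 (j = (3 - 5)**2 = (-2)**2 = 4)
o(B, Y) = 25 (o(B, Y) = 4 - 1*(-21) = 4 + 21 = 25)
n(W, d) = W*d
n(o(j, 48), (Z(18) + 199) + 510) - 4315327 = 25*((18 + 199) + 510) - 4315327 = 25*(217 + 510) - 4315327 = 25*727 - 4315327 = 18175 - 4315327 = -4297152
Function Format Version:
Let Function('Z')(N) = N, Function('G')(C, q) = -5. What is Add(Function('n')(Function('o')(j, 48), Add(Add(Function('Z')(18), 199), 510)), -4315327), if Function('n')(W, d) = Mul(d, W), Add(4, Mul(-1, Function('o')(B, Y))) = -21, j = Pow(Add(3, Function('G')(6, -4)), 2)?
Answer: -4297152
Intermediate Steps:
j = 4 (j = Pow(Add(3, -5), 2) = Pow(-2, 2) = 4)
Function('o')(B, Y) = 25 (Function('o')(B, Y) = Add(4, Mul(-1, -21)) = Add(4, 21) = 25)
Function('n')(W, d) = Mul(W, d)
Add(Function('n')(Function('o')(j, 48), Add(Add(Function('Z')(18), 199), 510)), -4315327) = Add(Mul(25, Add(Add(18, 199), 510)), -4315327) = Add(Mul(25, Add(217, 510)), -4315327) = Add(Mul(25, 727), -4315327) = Add(18175, -4315327) = -4297152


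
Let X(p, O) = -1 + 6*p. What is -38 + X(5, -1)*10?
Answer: 252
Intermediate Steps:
-38 + X(5, -1)*10 = -38 + (-1 + 6*5)*10 = -38 + (-1 + 30)*10 = -38 + 29*10 = -38 + 290 = 252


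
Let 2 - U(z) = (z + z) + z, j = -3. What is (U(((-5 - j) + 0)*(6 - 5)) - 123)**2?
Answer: 13225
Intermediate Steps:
U(z) = 2 - 3*z (U(z) = 2 - ((z + z) + z) = 2 - (2*z + z) = 2 - 3*z)
(U(((-5 - j) + 0)*(6 - 5)) - 123)**2 = ((2 - 3*((-5 - 1*(-3)) + 0)*(6 - 5)) - 123)**2 = ((2 - 3*((-5 + 3) + 0)) - 123)**2 = ((2 - 3*(-2 + 0)) - 123)**2 = ((2 - (-6)) - 123)**2 = ((2 - 3*(-2)) - 123)**2 = ((2 + 6) - 123)**2 = (8 - 123)**2 = (-115)**2 = 13225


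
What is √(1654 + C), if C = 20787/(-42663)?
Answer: √334401197705/14221 ≈ 40.663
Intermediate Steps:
C = -6929/14221 (C = 20787*(-1/42663) = -6929/14221 ≈ -0.48724)
√(1654 + C) = √(1654 - 6929/14221) = √(23514605/14221) = √334401197705/14221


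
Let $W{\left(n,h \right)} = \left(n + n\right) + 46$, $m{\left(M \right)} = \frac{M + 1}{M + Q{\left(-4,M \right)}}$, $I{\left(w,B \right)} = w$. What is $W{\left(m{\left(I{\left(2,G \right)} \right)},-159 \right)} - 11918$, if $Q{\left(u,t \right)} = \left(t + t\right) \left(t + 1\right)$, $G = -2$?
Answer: $- \frac{83101}{7} \approx -11872.0$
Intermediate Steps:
$Q{\left(u,t \right)} = 2 t \left(1 + t\right)$
$m{\left(M \right)} = \frac{1 + M}{M + 2 M \left(1 + M\right)}$ ($m{\left(M \right)} = \frac{M + 1}{M + 2 M \left(1 + M\right)} = \frac{1 + M}{M + 2 M \left(1 + M\right)}$)
$W{\left(n,h \right)} = 46 + 2 n$ ($W{\left(n,h \right)} = 2 n + 46 = 46 + 2 n$)
$W{\left(m{\left(I{\left(2,G \right)} \right)},-159 \right)} - 11918 = \left(46 + 2 \frac{1 + 2}{2 \left(3 + 2 \cdot 2\right)}\right) - 11918 = \left(46 + 2 \cdot \frac{1}{2} \frac{1}{3 + 4} \cdot 3\right) - 11918 = \left(46 + 2 \cdot \frac{1}{2} \cdot \frac{1}{7} \cdot 3\right) - 11918 = \left(46 + 2 \cdot \frac{3}{14}\right) - 11918 = \left(46 + \frac{3}{7}\right) - 11918 = \frac{325}{7} - 11918 = - \frac{83101}{7}$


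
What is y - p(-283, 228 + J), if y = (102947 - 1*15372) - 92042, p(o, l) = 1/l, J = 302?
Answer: -2367511/530 ≈ -4467.0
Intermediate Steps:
y = -4467 (y = (102947 - 15372) - 92042 = 87575 - 92042 = -4467)
y - p(-283, 228 + J) = -4467 - 1/(228 + 302) = -4467 - 1/530 = -2367511/530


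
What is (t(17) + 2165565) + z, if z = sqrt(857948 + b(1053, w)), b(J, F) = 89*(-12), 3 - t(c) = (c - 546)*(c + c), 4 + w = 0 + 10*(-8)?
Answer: 2183554 + 4*sqrt(53555) ≈ 2.1845e+6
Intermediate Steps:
w = -84 (w = -4 + (0 + 10*(-8)) = -4 + (0 - 80) = -4 - 80 = -84)
t(c) = 3 - 2*c*(-546 + c) (t(c) = 3 - (c - 546)*(c + c) = 3 - (-546 + c)*2*c = 3 - 2*c*(-546 + c))
b(J, F) = -1068
z = 4*sqrt(53555) (z = sqrt(857948 - 1068) = sqrt(856880) = 4*sqrt(53555) ≈ 925.68)
(t(17) + 2165565) + z = ((3 - 2*17**2 + 1092*17) + 2165565) + 4*sqrt(53555) = ((3 - 2*289 + 18564) + 2165565) + 4*sqrt(53555) = ((3 - 578 + 18564) + 2165565) + 4*sqrt(53555) = (17989 + 2165565) + 4*sqrt(53555) = 2183554 + 4*sqrt(53555)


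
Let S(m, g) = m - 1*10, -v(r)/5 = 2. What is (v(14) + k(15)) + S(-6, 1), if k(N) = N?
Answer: -11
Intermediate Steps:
v(r) = -10 (v(r) = -5*2 = -10)
S(m, g) = -10 + m (S(m, g) = m - 10 = -10 + m)
(v(14) + k(15)) + S(-6, 1) = (-10 + 15) + (-10 - 6) = 5 - 16 = -11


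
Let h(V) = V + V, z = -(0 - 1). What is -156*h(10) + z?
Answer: -3119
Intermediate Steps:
z = 1 (z = -1*(-1) = 1)
h(V) = 2*V
-156*h(10) + z = -312*10 + 1 = -156*20 + 1 = -3120 + 1 = -3119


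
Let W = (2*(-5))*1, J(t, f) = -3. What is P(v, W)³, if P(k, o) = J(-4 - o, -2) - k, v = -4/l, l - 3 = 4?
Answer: -4913/343 ≈ -14.324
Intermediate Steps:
l = 7 (l = 3 + 4 = 7)
W = -10 (W = -10*1 = -10)
v = -4/7 ≈ -0.57143
P(k, o) = -3 - k
P(v, W)³ = (-3 - 1*(-4/7))³ = (-3 + 4/7)³ = (-17/7)³ = -4913/343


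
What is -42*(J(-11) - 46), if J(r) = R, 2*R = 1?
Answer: 1911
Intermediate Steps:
R = ½ (R = (½)*1 = ½ ≈ 0.50000)
J(r) = ½
-42*(J(-11) - 46) = -42*(½ - 46) = -42*(-91/2) = 1911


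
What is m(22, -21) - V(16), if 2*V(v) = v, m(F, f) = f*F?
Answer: -470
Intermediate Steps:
m(F, f) = F*f
V(v) = v/2
m(22, -21) - V(16) = 22*(-21) - 16/2 = -462 - 1*8 = -462 - 8 = -470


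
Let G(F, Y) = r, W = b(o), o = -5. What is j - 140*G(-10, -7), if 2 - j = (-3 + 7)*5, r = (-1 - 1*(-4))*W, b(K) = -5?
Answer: 2082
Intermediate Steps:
W = -5
r = -15 (r = (-1 - 1*(-4))*(-5) = (-1 + 4)*(-5) = 3*(-5) = -15)
G(F, Y) = -15
j = -18 (j = 2 - (-3 + 7)*5 = 2 - 4*5 = 2 - 1*20 = 2 - 20 = -18)
j - 140*G(-10, -7) = -18 - 140*(-15) = -18 + 2100 = 2082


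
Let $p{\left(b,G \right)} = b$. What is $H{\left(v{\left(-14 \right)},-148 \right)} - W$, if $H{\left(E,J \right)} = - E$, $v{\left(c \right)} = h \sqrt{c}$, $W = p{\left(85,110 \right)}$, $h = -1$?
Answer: $-85 + i \sqrt{14} \approx -85.0 + 3.7417 i$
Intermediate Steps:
$W = 85$
$v{\left(c \right)} = - \sqrt{c}$
$H{\left(v{\left(-14 \right)},-148 \right)} - W = - \left(-1\right) \sqrt{-14} - 85 = - \left(-1\right) i \sqrt{14} - 85 = i \sqrt{14} - 85 = -85 + i \sqrt{14}$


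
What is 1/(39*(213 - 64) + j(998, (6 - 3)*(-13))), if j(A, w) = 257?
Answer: 1/6068 ≈ 0.00016480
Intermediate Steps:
1/(39*(213 - 64) + j(998, (6 - 3)*(-13))) = 1/(39*(213 - 64) + 257) = 1/(39*149 + 257) = 1/(5811 + 257) = 1/6068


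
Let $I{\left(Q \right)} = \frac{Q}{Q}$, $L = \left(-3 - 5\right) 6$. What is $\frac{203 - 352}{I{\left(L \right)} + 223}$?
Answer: $- \frac{149}{224} \approx -0.66518$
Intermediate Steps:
$L = -48$ ($L = \left(-8\right) 6 = -48$)
$I{\left(Q \right)} = 1$
$\frac{203 - 352}{I{\left(L \right)} + 223} = \frac{203 - 352}{1 + 223} = - \frac{149}{224}$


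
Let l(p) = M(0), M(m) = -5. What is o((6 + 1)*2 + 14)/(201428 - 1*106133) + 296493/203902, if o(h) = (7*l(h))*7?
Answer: 5640868889/3886168218 ≈ 1.4515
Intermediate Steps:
l(p) = -5
o(h) = -245 (o(h) = (7*(-5))*7 = -35*7 = -245)
o((6 + 1)*2 + 14)/(201428 - 1*106133) + 296493/203902 = -245/(201428 - 1*106133) + 296493/203902 = -245/(201428 - 106133) + 296493*(1/203902) = -245/95295 + 296493/203902 = -245*1/95295 + 296493/203902 = -49/19059 + 296493/203902 = 5640868889/3886168218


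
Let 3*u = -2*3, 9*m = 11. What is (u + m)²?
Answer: 49/81 ≈ 0.60494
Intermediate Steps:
m = 11/9 (m = (⅑)*11 = 11/9 ≈ 1.2222)
u = -2 (u = (-2*3)/3 = (⅓)*(-6) = -2)
(u + m)² = (-2 + 11/9)² = (-7/9)² = 49/81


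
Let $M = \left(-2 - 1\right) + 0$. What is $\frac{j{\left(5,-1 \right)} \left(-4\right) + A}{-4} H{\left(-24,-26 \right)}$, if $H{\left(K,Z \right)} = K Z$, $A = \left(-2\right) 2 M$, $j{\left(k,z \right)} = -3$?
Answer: $-3744$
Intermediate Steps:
$M = -3$ ($M = -3 + 0 = -3$)
$A = 12$ ($A = \left(-2\right) 2 \left(-3\right) = \left(-4\right) \left(-3\right) = 12$)
$\frac{j{\left(5,-1 \right)} \left(-4\right) + A}{-4} H{\left(-24,-26 \right)} = \frac{\left(-3\right) \left(-4\right) + 12}{-4} \left(\left(-24\right) \left(-26\right)\right) = \left(12 + 12\right) \left(- \frac{1}{4}\right) 624 = 24 \left(- \frac{1}{4}\right) 624 = \left(-6\right) 624 = -3744$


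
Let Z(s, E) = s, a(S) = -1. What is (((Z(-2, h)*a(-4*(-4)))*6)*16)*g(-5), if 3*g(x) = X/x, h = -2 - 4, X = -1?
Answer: 64/5 ≈ 12.800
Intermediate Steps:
h = -6
g(x) = -1/(3*x) (g(x) = (-1/x)/3 = -1/(3*x))
(((Z(-2, h)*a(-4*(-4)))*6)*16)*g(-5) = ((-2*(-1)*6)*16)*(-⅓/(-5)) = ((2*6)*16)*(-⅓*(-⅕)) = (12*16)*(1/15) = 192*(1/15) = 64/5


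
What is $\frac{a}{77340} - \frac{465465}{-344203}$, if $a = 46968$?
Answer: $\frac{4347132467}{2218388335} \approx 1.9596$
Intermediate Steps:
$\frac{a}{77340} - \frac{465465}{-344203} = \frac{46968}{77340} - \frac{465465}{-344203} = 46968 \cdot \frac{1}{77340} - - \frac{465465}{344203} = \frac{3914}{6445} + \frac{465465}{344203} = \frac{4347132467}{2218388335}$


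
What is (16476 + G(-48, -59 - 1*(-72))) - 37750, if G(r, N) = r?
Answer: -21322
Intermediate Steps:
(16476 + G(-48, -59 - 1*(-72))) - 37750 = (16476 - 48) - 37750 = 16428 - 37750 = -21322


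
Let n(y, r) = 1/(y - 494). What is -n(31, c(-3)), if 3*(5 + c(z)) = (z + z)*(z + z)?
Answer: 1/463 ≈ 0.0021598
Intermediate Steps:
c(z) = -5 + 4*z²/3 (c(z) = -5 + ((z + z)*(z + z))/3 = -5 + ((2*z)*(2*z))/3 = -5 + (4*z²)/3 = -5 + 4*z²/3)
n(y, r) = 1/(-494 + y)
-n(31, c(-3)) = -1/(-494 + 31) = -1/(-463) = -1*(-1/463) = 1/463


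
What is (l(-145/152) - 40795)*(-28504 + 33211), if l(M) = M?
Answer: -29188036395/152 ≈ -1.9203e+8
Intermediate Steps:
(l(-145/152) - 40795)*(-28504 + 33211) = (-145/152 - 40795)*(-28504 + 33211) = (-145*1/152 - 40795)*4707 = (-145/152 - 40795)*4707 = -6200985/152*4707 = -29188036395/152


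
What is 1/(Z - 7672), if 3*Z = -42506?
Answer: -3/65522 ≈ -4.5786e-5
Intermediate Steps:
Z = -42506/3 (Z = (⅓)*(-42506) = -42506/3 ≈ -14169.)
1/(Z - 7672) = 1/(-42506/3 - 7672) = 1/(-65522/3) = -3/65522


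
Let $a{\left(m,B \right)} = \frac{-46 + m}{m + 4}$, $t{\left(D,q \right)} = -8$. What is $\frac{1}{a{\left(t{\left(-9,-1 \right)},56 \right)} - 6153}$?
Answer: $- \frac{2}{12279} \approx -0.00016288$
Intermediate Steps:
$a{\left(m,B \right)} = \frac{-46 + m}{4 + m}$
$\frac{1}{a{\left(t{\left(-9,-1 \right)},56 \right)} - 6153} = \frac{1}{\frac{-46 - 8}{4 - 8} - 6153} = \frac{1}{\frac{1}{-4} \left(-54\right) - 6153} = \frac{1}{\left(- \frac{1}{4}\right) \left(-54\right) - 6153} = \frac{1}{\frac{27}{2} - 6153} = \frac{1}{- \frac{12279}{2}} = - \frac{2}{12279}$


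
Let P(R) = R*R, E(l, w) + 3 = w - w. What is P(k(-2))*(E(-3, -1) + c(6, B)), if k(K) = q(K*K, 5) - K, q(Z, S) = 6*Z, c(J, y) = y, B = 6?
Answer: 2028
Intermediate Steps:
k(K) = -K + 6*K**2 (k(K) = 6*(K*K) - K = 6*K**2 - K = -K + 6*K**2)
E(l, w) = -3 (E(l, w) = -3 + (w - w) = -3 + 0 = -3)
P(R) = R**2
P(k(-2))*(E(-3, -1) + c(6, B)) = (-2*(-1 + 6*(-2)))**2*(-3 + 6) = (-2*(-1 - 12))**2*3 = (-2*(-13))**2*3 = 26**2*3 = 676*3 = 2028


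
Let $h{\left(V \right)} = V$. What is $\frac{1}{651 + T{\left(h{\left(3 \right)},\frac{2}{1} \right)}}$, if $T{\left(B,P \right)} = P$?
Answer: $\frac{1}{653} \approx 0.0015314$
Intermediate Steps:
$\frac{1}{651 + T{\left(h{\left(3 \right)},\frac{2}{1} \right)}} = \frac{1}{651 + \frac{2}{1}} = \frac{1}{651 + 2 \cdot 1} = \frac{1}{651 + 2} = \frac{1}{653}$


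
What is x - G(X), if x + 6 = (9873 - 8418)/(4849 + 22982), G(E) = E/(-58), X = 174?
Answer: -27346/9277 ≈ -2.9477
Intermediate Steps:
G(E) = -E/58 (G(E) = E*(-1/58) = -E/58)
x = -55177/9277 (x = -6 + (9873 - 8418)/(4849 + 22982) = -6 + 1455/27831 = -6 + 1455*(1/27831) = -6 + 485/9277 = -55177/9277 ≈ -5.9477)
x - G(X) = -55177/9277 - (-1)*174/58 = -55177/9277 - 1*(-3) = -55177/9277 + 3 = -27346/9277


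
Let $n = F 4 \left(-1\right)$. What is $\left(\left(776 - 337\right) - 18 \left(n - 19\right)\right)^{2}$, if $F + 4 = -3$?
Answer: $76729$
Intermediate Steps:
$F = -7$ ($F = -4 - 3 = -7$)
$n = 28$ ($n = \left(-7\right) 4 \left(-1\right) = \left(-28\right) \left(-1\right) = 28$)
$\left(\left(776 - 337\right) - 18 \left(n - 19\right)\right)^{2} = \left(\left(776 - 337\right) - 18 \left(28 - 19\right)\right)^{2} = \left(\left(776 - 337\right) - 162\right)^{2} = \left(439 - 162\right)^{2} = 277^{2} = 76729$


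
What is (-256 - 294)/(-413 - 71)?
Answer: 25/22 ≈ 1.1364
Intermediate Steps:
(-256 - 294)/(-413 - 71) = -550/(-484) = -550*(-1/484) = 25/22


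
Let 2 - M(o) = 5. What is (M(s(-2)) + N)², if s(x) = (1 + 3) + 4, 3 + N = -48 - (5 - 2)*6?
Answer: 5184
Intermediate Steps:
N = -69 (N = -3 + (-48 - (5 - 2)*6) = -3 + (-48 - 3*6) = -3 + (-48 - 1*18) = -3 + (-48 - 18) = -3 - 66 = -69)
s(x) = 8 (s(x) = 4 + 4 = 8)
M(o) = -3 (M(o) = 2 - 1*5 = 2 - 5 = -3)
(M(s(-2)) + N)² = (-3 - 69)² = (-72)² = 5184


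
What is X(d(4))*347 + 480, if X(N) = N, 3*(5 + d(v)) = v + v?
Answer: -989/3 ≈ -329.67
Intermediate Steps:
d(v) = -5 + 2*v/3 (d(v) = -5 + (v + v)/3 = -5 + (2*v)/3 = -5 + 2*v/3)
X(d(4))*347 + 480 = (-5 + (⅔)*4)*347 + 480 = (-5 + 8/3)*347 + 480 = -7/3*347 + 480 = -2429/3 + 480 = -989/3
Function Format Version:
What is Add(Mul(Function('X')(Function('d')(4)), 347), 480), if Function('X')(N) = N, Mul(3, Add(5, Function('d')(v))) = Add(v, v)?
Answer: Rational(-989, 3) ≈ -329.67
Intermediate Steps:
Function('d')(v) = Add(-5, Mul(Rational(2, 3), v)) (Function('d')(v) = Add(-5, Mul(Rational(1, 3), Add(v, v))) = Add(-5, Mul(Rational(1, 3), Mul(2, v))) = Add(-5, Mul(Rational(2, 3), v)))
Add(Mul(Function('X')(Function('d')(4)), 347), 480) = Add(Mul(Add(-5, Mul(Rational(2, 3), 4)), 347), 480) = Add(Mul(Add(-5, Rational(8, 3)), 347), 480) = Add(Mul(Rational(-7, 3), 347), 480) = Add(Rational(-2429, 3), 480) = Rational(-989, 3)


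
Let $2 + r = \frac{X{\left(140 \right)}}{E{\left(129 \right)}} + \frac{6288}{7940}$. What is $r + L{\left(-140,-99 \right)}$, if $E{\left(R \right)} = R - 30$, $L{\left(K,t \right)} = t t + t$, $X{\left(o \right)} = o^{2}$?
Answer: $\frac{1945257128}{196515} \approx 9898.8$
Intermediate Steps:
$L{\left(K,t \right)} = t + t^{2}$ ($L{\left(K,t \right)} = t^{2} + t = t + t^{2}$)
$E{\left(R \right)} = -30 + R$
$r = \frac{38668598}{196515}$ ($r = -2 + \left(\frac{140^{2}}{-30 + 129} + \frac{6288}{7940}\right) = -2 + \left(\frac{19600}{99} + 6288 \cdot \frac{1}{7940}\right) = -2 + \left(19600 \cdot \frac{1}{99} + \frac{1572}{1985}\right) = -2 + \left(\frac{19600}{99} + \frac{1572}{1985}\right) = -2 + \frac{39061628}{196515} = \frac{38668598}{196515} \approx 196.77$)
$r + L{\left(-140,-99 \right)} = \frac{38668598}{196515} - 99 \left(1 - 99\right) = \frac{38668598}{196515} - -9702 = \frac{38668598}{196515} + 9702 = \frac{1945257128}{196515}$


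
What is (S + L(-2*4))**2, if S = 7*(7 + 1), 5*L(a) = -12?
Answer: 71824/25 ≈ 2873.0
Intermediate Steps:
L(a) = -12/5 (L(a) = (1/5)*(-12) = -12/5)
S = 56 (S = 7*8 = 56)
(S + L(-2*4))**2 = (56 - 12/5)**2 = (268/5)**2 = 71824/25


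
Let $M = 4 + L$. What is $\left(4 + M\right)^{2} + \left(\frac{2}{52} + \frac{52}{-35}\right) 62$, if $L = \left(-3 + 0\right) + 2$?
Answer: $- \frac{18532}{455} \approx -40.73$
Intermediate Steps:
$L = -1$ ($L = -3 + 2 = -1$)
$M = 3$ ($M = 4 - 1 = 3$)
$\left(4 + M\right)^{2} + \left(\frac{2}{52} + \frac{52}{-35}\right) 62 = \left(4 + 3\right)^{2} + \left(\frac{2}{52} + \frac{52}{-35}\right) 62 = 7^{2} + \left(2 \cdot \frac{1}{52} + 52 \left(- \frac{1}{35}\right)\right) 62 = 49 + \left(\frac{1}{26} - \frac{52}{35}\right) 62 = 49 - \frac{40827}{455} = - \frac{18532}{455}$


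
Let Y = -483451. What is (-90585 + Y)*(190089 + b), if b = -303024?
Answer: 64828755660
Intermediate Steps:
(-90585 + Y)*(190089 + b) = (-90585 - 483451)*(190089 - 303024) = -574036*(-112935) = 64828755660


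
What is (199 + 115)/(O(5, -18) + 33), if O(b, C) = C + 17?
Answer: 157/16 ≈ 9.8125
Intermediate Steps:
O(b, C) = 17 + C
(199 + 115)/(O(5, -18) + 33) = (199 + 115)/((17 - 18) + 33) = 314/(-1 + 33) = 314/32 = 314*(1/32) = 157/16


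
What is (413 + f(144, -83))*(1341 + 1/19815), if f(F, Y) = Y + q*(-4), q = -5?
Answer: 1860034120/3963 ≈ 4.6935e+5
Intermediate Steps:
f(F, Y) = 20 + Y (f(F, Y) = Y - 5*(-4) = Y + 20 = 20 + Y)
(413 + f(144, -83))*(1341 + 1/19815) = (413 + (20 - 83))*(1341 + 1/19815) = (413 - 63)*(1341 + 1/19815) = 350*(26571916/19815) = 1860034120/3963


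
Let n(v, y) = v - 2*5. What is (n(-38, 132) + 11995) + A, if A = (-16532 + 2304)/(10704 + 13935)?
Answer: 294347905/24639 ≈ 11946.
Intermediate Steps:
n(v, y) = -10 + v (n(v, y) = v - 10 = -10 + v)
A = -14228/24639 ≈ -0.57746
(n(-38, 132) + 11995) + A = ((-10 - 38) + 11995) - 14228/24639 = (-48 + 11995) - 14228/24639 = 11947 - 14228/24639 = 294347905/24639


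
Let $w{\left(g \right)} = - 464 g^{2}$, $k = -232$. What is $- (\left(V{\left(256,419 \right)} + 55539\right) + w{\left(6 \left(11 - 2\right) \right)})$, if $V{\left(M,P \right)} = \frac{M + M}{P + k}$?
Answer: $\frac{242629183}{187} \approx 1.2975 \cdot 10^{6}$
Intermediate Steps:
$V{\left(M,P \right)} = \frac{2 M}{-232 + P}$ ($V{\left(M,P \right)} = \frac{M + M}{P - 232} = \frac{2 M}{-232 + P}$)
$- (\left(V{\left(256,419 \right)} + 55539\right) + w{\left(6 \left(11 - 2\right) \right)}) = - (\left(2 \cdot 256 \frac{1}{-232 + 419} + 55539\right) - 464 \left(6 \left(11 - 2\right)\right)^{2}) = - (\left(2 \cdot 256 \cdot \frac{1}{187} + 55539\right) - 464 \left(6 \cdot 9\right)^{2}) = - (\left(2 \cdot 256 \cdot \frac{1}{187} + 55539\right) - 464 \cdot 54^{2}) = - (\left(\frac{512}{187} + 55539\right) - 1353024) = - (\frac{10386305}{187} - 1353024) = \left(-1\right) \left(- \frac{242629183}{187}\right) = \frac{242629183}{187}$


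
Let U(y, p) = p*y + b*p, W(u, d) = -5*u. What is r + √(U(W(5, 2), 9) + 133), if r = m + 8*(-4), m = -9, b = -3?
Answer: -41 + I*√119 ≈ -41.0 + 10.909*I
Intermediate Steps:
U(y, p) = -3*p + p*y (U(y, p) = p*y - 3*p = -3*p + p*y)
r = -41 (r = -9 + 8*(-4) = -9 - 32 = -41)
r + √(U(W(5, 2), 9) + 133) = -41 + √(9*(-3 - 5*5) + 133) = -41 + √(9*(-3 - 25) + 133) = -41 + √(9*(-28) + 133) = -41 + √(-252 + 133) = -41 + √(-119) = -41 + I*√119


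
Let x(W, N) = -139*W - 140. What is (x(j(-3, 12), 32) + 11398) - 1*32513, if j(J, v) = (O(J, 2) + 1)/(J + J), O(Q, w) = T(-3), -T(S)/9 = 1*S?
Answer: -61819/3 ≈ -20606.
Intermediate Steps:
T(S) = -9*S
O(Q, w) = 27 (O(Q, w) = -9*(-3) = 27)
j(J, v) = 14/J (j(J, v) = (27 + 1)/(J + J) = 28/((2*J)) = 28*(1/(2*J)) = 14/J)
x(W, N) = -140 - 139*W
(x(j(-3, 12), 32) + 11398) - 1*32513 = ((-140 - 1946/(-3)) + 11398) - 1*32513 = ((-140 - 1946*(-1)/3) + 11398) - 32513 = ((-140 - 139*(-14/3)) + 11398) - 32513 = ((-140 + 1946/3) + 11398) - 32513 = (1526/3 + 11398) - 32513 = 35720/3 - 32513 = -61819/3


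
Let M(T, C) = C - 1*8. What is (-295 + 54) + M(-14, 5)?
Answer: -244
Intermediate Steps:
M(T, C) = -8 + C (M(T, C) = C - 8 = -8 + C)
(-295 + 54) + M(-14, 5) = (-295 + 54) + (-8 + 5) = -241 - 3 = -244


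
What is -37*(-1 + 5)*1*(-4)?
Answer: 592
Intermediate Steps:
-37*(-1 + 5)*1*(-4) = -148*(-4) = -37*(-16) = 592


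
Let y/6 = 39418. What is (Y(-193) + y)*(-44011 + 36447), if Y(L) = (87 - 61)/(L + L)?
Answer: -345266578484/193 ≈ -1.7889e+9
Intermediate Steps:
y = 236508 (y = 6*39418 = 236508)
Y(L) = 13/L (Y(L) = 26/((2*L)) = 26*(1/(2*L)) = 13/L)
(Y(-193) + y)*(-44011 + 36447) = (13/(-193) + 236508)*(-44011 + 36447) = (13*(-1/193) + 236508)*(-7564) = (-13/193 + 236508)*(-7564) = (45646031/193)*(-7564) = -345266578484/193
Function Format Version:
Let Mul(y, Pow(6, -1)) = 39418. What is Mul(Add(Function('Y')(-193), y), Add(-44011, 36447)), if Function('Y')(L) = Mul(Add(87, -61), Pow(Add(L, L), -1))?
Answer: Rational(-345266578484, 193) ≈ -1.7889e+9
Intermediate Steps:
y = 236508 (y = Mul(6, 39418) = 236508)
Function('Y')(L) = Mul(13, Pow(L, -1)) (Function('Y')(L) = Mul(26, Pow(Mul(2, L), -1)) = Mul(26, Mul(Rational(1, 2), Pow(L, -1))) = Mul(13, Pow(L, -1)))
Mul(Add(Function('Y')(-193), y), Add(-44011, 36447)) = Mul(Add(Mul(13, Pow(-193, -1)), 236508), Add(-44011, 36447)) = Mul(Add(Mul(13, Rational(-1, 193)), 236508), -7564) = Mul(Add(Rational(-13, 193), 236508), -7564) = Mul(Rational(45646031, 193), -7564) = Rational(-345266578484, 193)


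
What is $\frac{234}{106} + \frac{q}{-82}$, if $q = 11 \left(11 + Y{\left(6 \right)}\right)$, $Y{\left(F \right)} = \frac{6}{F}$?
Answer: $\frac{1299}{2173} \approx 0.59779$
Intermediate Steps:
$q = 132$ ($q = 11 \left(11 + \frac{6}{6}\right) = 11 \left(11 + 6 \cdot \frac{1}{6}\right) = 11 \left(11 + 1\right) = 11 \cdot 12 = 132$)
$\frac{234}{106} + \frac{q}{-82} = \frac{234}{106} + \frac{132}{-82} = 234 \cdot \frac{1}{106} + 132 \left(- \frac{1}{82}\right) = \frac{117}{53} - \frac{66}{41} = \frac{1299}{2173}$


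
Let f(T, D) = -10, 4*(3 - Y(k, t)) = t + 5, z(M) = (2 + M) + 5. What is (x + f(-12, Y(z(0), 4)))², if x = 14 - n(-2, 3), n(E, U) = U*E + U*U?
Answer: 1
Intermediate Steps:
z(M) = 7 + M
n(E, U) = U² + E*U (n(E, U) = E*U + U² = U² + E*U)
Y(k, t) = 7/4 - t/4 (Y(k, t) = 3 - (t + 5)/4 = 3 - (5 + t)/4 = 3 + (-5/4 - t/4) = 7/4 - t/4)
x = 11 (x = 14 - 3*(-2 + 3) = 14 - 3 = 11)
(x + f(-12, Y(z(0), 4)))² = (11 - 10)² = 1² = 1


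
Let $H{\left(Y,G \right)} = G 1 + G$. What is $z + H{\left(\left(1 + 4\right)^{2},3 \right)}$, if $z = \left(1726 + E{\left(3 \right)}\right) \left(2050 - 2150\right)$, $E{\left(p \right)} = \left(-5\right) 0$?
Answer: $-172594$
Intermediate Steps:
$H{\left(Y,G \right)} = 2 G$ ($H{\left(Y,G \right)} = G + G = 2 G$)
$E{\left(p \right)} = 0$
$z = -172600$ ($z = \left(1726 + 0\right) \left(2050 - 2150\right) = 1726 \left(-100\right) = -172600$)
$z + H{\left(\left(1 + 4\right)^{2},3 \right)} = -172600 + 2 \cdot 3 = -172600 + 6 = -172594$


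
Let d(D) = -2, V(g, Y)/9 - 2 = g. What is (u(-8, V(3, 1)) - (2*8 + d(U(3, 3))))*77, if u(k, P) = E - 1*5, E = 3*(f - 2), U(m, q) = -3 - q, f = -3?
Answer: -2618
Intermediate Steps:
V(g, Y) = 18 + 9*g
E = -15 (E = 3*(-3 - 2) = 3*(-5) = -15)
u(k, P) = -20 (u(k, P) = -15 - 1*5 = -15 - 5 = -20)
(u(-8, V(3, 1)) - (2*8 + d(U(3, 3))))*77 = (-20 - (2*8 - 2))*77 = (-20 - (16 - 2))*77 = (-20 - 1*14)*77 = (-20 - 14)*77 = -34*77 = -2618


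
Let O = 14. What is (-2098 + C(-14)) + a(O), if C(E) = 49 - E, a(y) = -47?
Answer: -2082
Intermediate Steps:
(-2098 + C(-14)) + a(O) = (-2098 + (49 - 1*(-14))) - 47 = (-2098 + (49 + 14)) - 47 = (-2098 + 63) - 47 = -2035 - 47 = -2082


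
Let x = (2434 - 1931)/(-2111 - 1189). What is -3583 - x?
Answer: -11823397/3300 ≈ -3582.8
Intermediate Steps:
x = -503/3300 (x = 503/(-3300) = 503*(-1/3300) = -503/3300 ≈ -0.15242)
-3583 - x = -3583 - 1*(-503/3300) = -3583 + 503/3300 = -11823397/3300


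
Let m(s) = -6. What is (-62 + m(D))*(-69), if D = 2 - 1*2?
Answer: 4692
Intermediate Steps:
D = 0 (D = 2 - 2 = 0)
(-62 + m(D))*(-69) = (-62 - 6)*(-69) = -68*(-69) = 4692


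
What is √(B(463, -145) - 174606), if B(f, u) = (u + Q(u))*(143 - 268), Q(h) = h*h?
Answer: I*√2784606 ≈ 1668.7*I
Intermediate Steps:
Q(h) = h²
B(f, u) = -125*u - 125*u² (B(f, u) = (u + u²)*(143 - 268) = (u + u²)*(-125) = -125*u - 125*u²)
√(B(463, -145) - 174606) = √(125*(-145)*(-1 - 1*(-145)) - 174606) = √(125*(-145)*(-1 + 145) - 174606) = √(125*(-145)*144 - 174606) = √(-2610000 - 174606) = √(-2784606) = I*√2784606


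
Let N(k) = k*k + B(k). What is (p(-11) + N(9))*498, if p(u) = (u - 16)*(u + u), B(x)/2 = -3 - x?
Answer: 324198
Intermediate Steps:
B(x) = -6 - 2*x (B(x) = 2*(-3 - x) = -6 - 2*x)
p(u) = 2*u*(-16 + u) (p(u) = (-16 + u)*(2*u) = 2*u*(-16 + u))
N(k) = -6 + k² - 2*k (N(k) = k*k + (-6 - 2*k) = k² + (-6 - 2*k) = -6 + k² - 2*k)
(p(-11) + N(9))*498 = (2*(-11)*(-16 - 11) + (-6 + 9² - 2*9))*498 = (2*(-11)*(-27) + (-6 + 81 - 18))*498 = (594 + 57)*498 = 651*498 = 324198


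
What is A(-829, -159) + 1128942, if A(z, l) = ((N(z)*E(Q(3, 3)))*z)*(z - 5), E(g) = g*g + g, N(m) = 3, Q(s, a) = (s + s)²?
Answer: 2763907398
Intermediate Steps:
Q(s, a) = 4*s² (Q(s, a) = (2*s)² = 4*s²)
E(g) = g + g² (E(g) = g² + g = g + g²)
A(z, l) = 3996*z*(-5 + z) (A(z, l) = ((3*((4*3²)*(1 + 4*3²)))*z)*(z - 5) = ((3*((4*9)*(1 + 4*9)))*z)*(-5 + z) = ((3*(36*(1 + 36)))*z)*(-5 + z) = ((3*(36*37))*z)*(-5 + z) = ((3*1332)*z)*(-5 + z) = (3996*z)*(-5 + z) = 3996*z*(-5 + z))
A(-829, -159) + 1128942 = 3996*(-829)*(-5 - 829) + 1128942 = 3996*(-829)*(-834) + 1128942 = 2762778456 + 1128942 = 2763907398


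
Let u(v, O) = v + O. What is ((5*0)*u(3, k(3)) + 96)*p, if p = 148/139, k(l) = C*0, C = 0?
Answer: 14208/139 ≈ 102.22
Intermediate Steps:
k(l) = 0 (k(l) = 0*0 = 0)
u(v, O) = O + v
p = 148/139 (p = 148*(1/139) = 148/139 ≈ 1.0647)
((5*0)*u(3, k(3)) + 96)*p = ((5*0)*(0 + 3) + 96)*(148/139) = (0*3 + 96)*(148/139) = (0 + 96)*(148/139) = 96*(148/139) = 14208/139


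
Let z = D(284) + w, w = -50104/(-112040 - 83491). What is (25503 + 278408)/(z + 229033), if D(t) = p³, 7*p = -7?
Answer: 59424021741/44782906096 ≈ 1.3269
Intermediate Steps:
p = -1 (p = (⅐)*(-7) = -1)
w = 50104/195531 (w = -50104/(-195531) = -50104*(-1/195531) = 50104/195531 ≈ 0.25625)
D(t) = -1 (D(t) = (-1)³ = -1)
z = -145427/195531 (z = -1 + 50104/195531 = -145427/195531 ≈ -0.74375)
(25503 + 278408)/(z + 229033) = (25503 + 278408)/(-145427/195531 + 229033) = 303911/(44782906096/195531) = 303911*(195531/44782906096) = 59424021741/44782906096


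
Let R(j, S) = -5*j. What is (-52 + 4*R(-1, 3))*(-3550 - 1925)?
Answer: 175200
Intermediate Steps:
(-52 + 4*R(-1, 3))*(-3550 - 1925) = (-52 + 4*(-5*(-1)))*(-3550 - 1925) = (-52 + 4*5)*(-5475) = (-52 + 20)*(-5475) = -32*(-5475) = 175200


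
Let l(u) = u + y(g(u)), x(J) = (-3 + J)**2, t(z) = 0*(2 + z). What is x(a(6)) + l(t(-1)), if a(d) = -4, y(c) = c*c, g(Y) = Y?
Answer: 49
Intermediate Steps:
y(c) = c**2
t(z) = 0
l(u) = u + u**2
x(a(6)) + l(t(-1)) = (-3 - 4)**2 + 0*(1 + 0) = (-7)**2 + 0*1 = 49 + 0 = 49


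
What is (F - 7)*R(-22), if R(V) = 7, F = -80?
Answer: -609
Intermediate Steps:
(F - 7)*R(-22) = (-80 - 7)*7 = -87*7 = -609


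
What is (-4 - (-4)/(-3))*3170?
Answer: -50720/3 ≈ -16907.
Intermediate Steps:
(-4 - (-4)/(-3))*3170 = (-4 - (-4)*(-1)/3)*3170 = (-4 - 1*4/3)*3170 = (-4 - 4/3)*3170 = -16/3*3170 = -50720/3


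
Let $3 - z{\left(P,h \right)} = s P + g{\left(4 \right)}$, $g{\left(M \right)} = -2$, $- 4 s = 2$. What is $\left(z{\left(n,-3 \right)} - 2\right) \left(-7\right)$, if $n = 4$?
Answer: $-35$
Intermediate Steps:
$s = - \frac{1}{2}$ ($s = \left(- \frac{1}{4}\right) 2 = - \frac{1}{2} \approx -0.5$)
$z{\left(P,h \right)} = 5 + \frac{P}{2}$ ($z{\left(P,h \right)} = 3 - \left(- \frac{P}{2} - 2\right) = 3 - \left(-2 - \frac{P}{2}\right) = 3 + \left(2 + \frac{P}{2}\right) = 5 + \frac{P}{2}$)
$\left(z{\left(n,-3 \right)} - 2\right) \left(-7\right) = \left(\left(5 + \frac{1}{2} \cdot 4\right) - 2\right) \left(-7\right) = \left(\left(5 + 2\right) - 2\right) \left(-7\right) = \left(7 - 2\right) \left(-7\right) = 5 \left(-7\right) = -35$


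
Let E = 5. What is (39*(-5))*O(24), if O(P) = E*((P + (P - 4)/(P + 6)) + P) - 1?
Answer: -47255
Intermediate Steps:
O(P) = -1 + 10*P + 5*(-4 + P)/(6 + P) (O(P) = 5*((P + (P - 4)/(P + 6)) + P) - 1 = 5*((P + (-4 + P)/(6 + P)) + P) - 1 = 5*(2*P + (-4 + P)/(6 + P)) - 1 = (10*P + 5*(-4 + P)/(6 + P)) - 1 = -1 + 10*P + 5*(-4 + P)/(6 + P))
(39*(-5))*O(24) = (39*(-5))*(2*(-13 + 5*24**2 + 32*24)/(6 + 24)) = -390*(-13 + 5*576 + 768)/30 = -390*(-13 + 2880 + 768)/30 = -390*3635/30 = -195*727/3 = -47255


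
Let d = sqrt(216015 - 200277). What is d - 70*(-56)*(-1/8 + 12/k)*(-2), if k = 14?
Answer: -5740 + sqrt(15738) ≈ -5614.5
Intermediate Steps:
d = sqrt(15738) ≈ 125.45
d - 70*(-56)*(-1/8 + 12/k)*(-2) = sqrt(15738) - 70*(-56)*(-1/8 + 12/14)*(-2) = sqrt(15738) - (-3920)*(-1*1/8 + 12*(1/14))*(-2) = sqrt(15738) - (-3920)*(-1/8 + 6/7)*(-2) = sqrt(15738) - (-3920)*(41/56)*(-2) = sqrt(15738) - (-3920)*(-41)/28 = sqrt(15738) - 1*5740 = sqrt(15738) - 5740 = -5740 + sqrt(15738)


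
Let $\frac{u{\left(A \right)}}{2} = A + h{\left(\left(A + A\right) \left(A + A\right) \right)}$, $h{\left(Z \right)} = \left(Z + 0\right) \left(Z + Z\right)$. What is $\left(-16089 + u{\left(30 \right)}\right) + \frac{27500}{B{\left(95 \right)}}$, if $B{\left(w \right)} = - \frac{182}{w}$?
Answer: $\frac{4714675111}{91} \approx 5.181 \cdot 10^{7}$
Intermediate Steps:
$h{\left(Z \right)} = 2 Z^{2}$ ($h{\left(Z \right)} = Z 2 Z = 2 Z^{2}$)
$u{\left(A \right)} = 2 A + 64 A^{4}$ ($u{\left(A \right)} = 2 \left(A + 2 \left(\left(A + A\right) \left(A + A\right)\right)^{2}\right) = 2 \left(A + 2 \left(2 A 2 A\right)^{2}\right) = 2 \left(A + 2 \left(4 A^{2}\right)^{2}\right) = 2 \left(A + 2 \cdot 16 A^{4}\right) = 2 \left(A + 32 A^{4}\right) = 2 A + 64 A^{4}$)
$\left(-16089 + u{\left(30 \right)}\right) + \frac{27500}{B{\left(95 \right)}} = \left(-16089 + \left(2 \cdot 30 + 64 \cdot 30^{4}\right)\right) + \frac{27500}{\left(-182\right) \frac{1}{95}} = \left(-16089 + \left(60 + 64 \cdot 810000\right)\right) + \frac{27500}{\left(-182\right) \frac{1}{95}} = \left(-16089 + \left(60 + 51840000\right)\right) + \frac{27500}{- \frac{182}{95}} = \left(-16089 + 51840060\right) + 27500 \left(- \frac{95}{182}\right) = 51823971 - \frac{1306250}{91} = \frac{4714675111}{91}$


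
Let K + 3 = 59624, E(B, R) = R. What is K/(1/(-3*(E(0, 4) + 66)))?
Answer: -12520410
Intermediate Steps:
K = 59621 (K = -3 + 59624 = 59621)
K/(1/(-3*(E(0, 4) + 66))) = 59621/(1/(-3*(4 + 66))) = 59621/(1/(-3*70)) = 59621/(1/(-210)) = 59621/(-1/210) = 59621*(-210) = -12520410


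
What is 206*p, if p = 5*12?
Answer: 12360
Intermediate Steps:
p = 60
206*p = 206*60 = 12360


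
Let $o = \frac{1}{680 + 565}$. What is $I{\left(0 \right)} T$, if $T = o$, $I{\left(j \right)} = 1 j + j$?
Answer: $0$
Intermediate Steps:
$I{\left(j \right)} = 2 j$ ($I{\left(j \right)} = j + j = 2 j$)
$o = \frac{1}{1245} \approx 0.00080321$
$T = \frac{1}{1245} \approx 0.00080321$
$I{\left(0 \right)} T = 2 \cdot 0 \cdot \frac{1}{1245} = 0 \cdot \frac{1}{1245} = 0$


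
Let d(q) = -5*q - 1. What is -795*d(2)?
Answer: 8745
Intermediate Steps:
d(q) = -1 - 5*q
-795*d(2) = -795*(-1 - 5*2) = -795*(-1 - 10) = -795*(-11) = 8745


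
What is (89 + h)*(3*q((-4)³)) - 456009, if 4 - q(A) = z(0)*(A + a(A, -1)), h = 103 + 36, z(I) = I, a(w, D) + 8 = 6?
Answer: -453273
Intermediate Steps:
a(w, D) = -2 (a(w, D) = -8 + 6 = -2)
h = 139
q(A) = 4 (q(A) = 4 - 0*(A - 2) = 4 - 0*(-2 + A) = 4 - 1*0 = 4 + 0 = 4)
(89 + h)*(3*q((-4)³)) - 456009 = (89 + 139)*(3*4) - 456009 = 228*12 - 456009 = 2736 - 456009 = -453273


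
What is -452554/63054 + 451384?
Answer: 14230557091/31527 ≈ 4.5138e+5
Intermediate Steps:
-452554/63054 + 451384 = -452554*1/63054 + 451384 = -226277/31527 + 451384 = 14230557091/31527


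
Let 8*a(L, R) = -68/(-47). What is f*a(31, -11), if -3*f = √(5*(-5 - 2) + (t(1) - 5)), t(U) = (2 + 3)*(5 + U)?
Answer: -17*I*√10/282 ≈ -0.19063*I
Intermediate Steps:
t(U) = 25 + 5*U (t(U) = 5*(5 + U) = 25 + 5*U)
a(L, R) = 17/94 (a(L, R) = (-68/(-47))/8 = (-68*(-1/47))/8 = (⅛)*(68/47) = 17/94)
f = -I*√10/3 (f = -√(5*(-5 - 2) + ((25 + 5*1) - 5))/3 = -√(5*(-7) + ((25 + 5) - 5))/3 = -√(-35 + (30 - 5))/3 = -√(-35 + 25)/3 = -I*√10/3 ≈ -1.0541*I)
f*a(31, -11) = -I*√10/3*(17/94) = -17*I*√10/282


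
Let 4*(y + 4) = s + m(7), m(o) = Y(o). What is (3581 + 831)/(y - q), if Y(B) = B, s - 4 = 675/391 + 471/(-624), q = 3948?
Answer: -1435276544/1284659403 ≈ -1.1172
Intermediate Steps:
s = 404325/81328 (s = 4 + (675/391 + 471/(-624)) = 4 + (675*(1/391) + 471*(-1/624)) = 4 + (675/391 - 157/208) = 4 + 79013/81328 = 404325/81328 ≈ 4.9715)
m(o) = o
y = -327627/325312 (y = -4 + (404325/81328 + 7)/4 = -4 + (1/4)*(973621/81328) = -4 + 973621/325312 = -327627/325312 ≈ -1.0071)
(3581 + 831)/(y - q) = (3581 + 831)/(-327627/325312 - 1*3948) = 4412/(-327627/325312 - 3948) = 4412/(-1284659403/325312) = 4412*(-325312/1284659403) = -1435276544/1284659403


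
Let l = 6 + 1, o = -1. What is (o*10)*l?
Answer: -70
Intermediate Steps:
l = 7
(o*10)*l = -1*10*7 = -10*7 = -70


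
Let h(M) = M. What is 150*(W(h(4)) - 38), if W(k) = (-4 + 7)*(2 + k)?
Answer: -3000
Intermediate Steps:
W(k) = 6 + 3*k (W(k) = 3*(2 + k) = 6 + 3*k)
150*(W(h(4)) - 38) = 150*((6 + 3*4) - 38) = 150*((6 + 12) - 38) = 150*(18 - 38) = 150*(-20) = -3000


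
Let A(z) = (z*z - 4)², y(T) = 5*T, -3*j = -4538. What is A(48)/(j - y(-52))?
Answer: 7935000/2659 ≈ 2984.2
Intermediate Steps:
j = 4538/3 (j = -⅓*(-4538) = 4538/3 ≈ 1512.7)
A(z) = (-4 + z²)² (A(z) = (z² - 4)² = (-4 + z²)²)
A(48)/(j - y(-52)) = (-4 + 48²)²/(4538/3 - 5*(-52)) = (-4 + 2304)²/(4538/3 - 1*(-260)) = 2300²/(4538/3 + 260) = 5290000/(5318/3) = 5290000*(3/5318) = 7935000/2659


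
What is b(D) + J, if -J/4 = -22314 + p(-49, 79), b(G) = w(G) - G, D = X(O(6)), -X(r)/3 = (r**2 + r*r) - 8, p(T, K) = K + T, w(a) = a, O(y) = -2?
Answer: 89136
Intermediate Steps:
X(r) = 24 - 6*r**2 (X(r) = -3*((r**2 + r*r) - 8) = -3*((r**2 + r**2) - 8) = -3*(2*r**2 - 8) = -3*(-8 + 2*r**2) = 24 - 6*r**2)
D = 0 (D = 24 - 6*(-2)**2 = 24 - 6*4 = 24 - 24 = 0)
b(G) = 0 (b(G) = G - G = 0)
J = 89136 (J = -4*(-22314 + (79 - 49)) = -4*(-22314 + 30) = -4*(-22284) = 89136)
b(D) + J = 0 + 89136 = 89136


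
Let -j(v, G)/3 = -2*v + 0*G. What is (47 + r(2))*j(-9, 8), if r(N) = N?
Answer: -2646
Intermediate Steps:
j(v, G) = 6*v (j(v, G) = -3*(-2*v + 0*G) = -3*(-2*v + 0) = -(-6)*v = 6*v)
(47 + r(2))*j(-9, 8) = (47 + 2)*(6*(-9)) = 49*(-54) = -2646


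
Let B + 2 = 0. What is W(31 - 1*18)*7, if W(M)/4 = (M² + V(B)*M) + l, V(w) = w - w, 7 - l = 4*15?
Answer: 3248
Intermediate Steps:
l = -53 (l = 7 - 4*15 = 7 - 1*60 = 7 - 60 = -53)
B = -2 (B = -2 + 0 = -2)
V(w) = 0
W(M) = -212 + 4*M² (W(M) = 4*((M² + 0*M) - 53) = 4*((M² + 0) - 53) = 4*(M² - 53) = 4*(-53 + M²) = -212 + 4*M²)
W(31 - 1*18)*7 = (-212 + 4*(31 - 1*18)²)*7 = (-212 + 4*(31 - 18)²)*7 = (-212 + 4*13²)*7 = (-212 + 4*169)*7 = (-212 + 676)*7 = 464*7 = 3248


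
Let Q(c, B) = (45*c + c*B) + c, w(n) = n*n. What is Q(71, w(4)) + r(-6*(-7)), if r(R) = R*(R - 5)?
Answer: 5956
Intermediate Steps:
w(n) = n²
Q(c, B) = 46*c + B*c (Q(c, B) = (45*c + B*c) + c = 46*c + B*c)
r(R) = R*(-5 + R)
Q(71, w(4)) + r(-6*(-7)) = 71*(46 + 4²) + (-6*(-7))*(-5 - 6*(-7)) = 71*(46 + 16) + 42*(-5 + 42) = 71*62 + 42*37 = 4402 + 1554 = 5956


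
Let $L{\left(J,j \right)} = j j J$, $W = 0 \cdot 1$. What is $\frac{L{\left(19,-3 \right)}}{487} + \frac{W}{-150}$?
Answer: $\frac{171}{487} \approx 0.35113$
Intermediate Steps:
$W = 0$
$L{\left(J,j \right)} = J j^{2}$ ($L{\left(J,j \right)} = j^{2} J = J j^{2}$)
$\frac{L{\left(19,-3 \right)}}{487} + \frac{W}{-150} = \frac{19 \left(-3\right)^{2}}{487} + \frac{0}{-150} = 19 \cdot 9 \cdot \frac{1}{487} + 0 \left(- \frac{1}{150}\right) = 171 \cdot \frac{1}{487} + 0 = \frac{171}{487} + 0 = \frac{171}{487}$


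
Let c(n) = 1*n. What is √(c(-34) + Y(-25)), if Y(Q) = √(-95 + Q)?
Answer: √(-34 + 2*I*√30) ≈ 0.92767 + 5.9043*I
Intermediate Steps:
c(n) = n
√(c(-34) + Y(-25)) = √(-34 + √(-95 - 25)) = √(-34 + √(-120)) = √(-34 + 2*I*√30)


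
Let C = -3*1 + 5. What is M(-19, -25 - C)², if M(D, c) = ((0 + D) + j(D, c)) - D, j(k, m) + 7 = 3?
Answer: 16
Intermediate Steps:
j(k, m) = -4 (j(k, m) = -7 + 3 = -4)
C = 2 (C = -3 + 5 = 2)
M(D, c) = -4 (M(D, c) = ((0 + D) - 4) - D = (D - 4) - D = (-4 + D) - D = -4)
M(-19, -25 - C)² = (-4)² = 16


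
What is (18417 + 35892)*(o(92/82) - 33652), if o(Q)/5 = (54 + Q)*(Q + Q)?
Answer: -3015746836308/1681 ≈ -1.7940e+9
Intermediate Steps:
o(Q) = 10*Q*(54 + Q) (o(Q) = 5*((54 + Q)*(Q + Q)) = 5*((54 + Q)*(2*Q)) = 5*(2*Q*(54 + Q)) = 10*Q*(54 + Q))
(18417 + 35892)*(o(92/82) - 33652) = (18417 + 35892)*(10*(92/82)*(54 + 92/82) - 33652) = 54309*(10*(92*(1/82))*(54 + 92*(1/82)) - 33652) = 54309*(10*(46/41)*(54 + 46/41) - 33652) = 54309*(10*(46/41)*(2260/41) - 33652) = 54309*(1039600/1681 - 33652) = 54309*(-55529412/1681) = -3015746836308/1681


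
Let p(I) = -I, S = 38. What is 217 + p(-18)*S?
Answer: 901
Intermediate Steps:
217 + p(-18)*S = 217 - 1*(-18)*38 = 217 + 18*38 = 217 + 684 = 901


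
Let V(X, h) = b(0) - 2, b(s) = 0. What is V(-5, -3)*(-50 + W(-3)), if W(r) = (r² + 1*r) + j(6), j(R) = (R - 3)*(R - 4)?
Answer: 76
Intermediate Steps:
j(R) = (-4 + R)*(-3 + R) (j(R) = (-3 + R)*(-4 + R) = (-4 + R)*(-3 + R))
W(r) = 6 + r + r² (W(r) = (r² + 1*r) + (12 + 6² - 7*6) = (r² + r) + (12 + 36 - 42) = (r + r²) + 6 = 6 + r + r²)
V(X, h) = -2 (V(X, h) = 0 - 2 = -2)
V(-5, -3)*(-50 + W(-3)) = -2*(-50 + (6 - 3 + (-3)²)) = -2*(-50 + (6 - 3 + 9)) = -2*(-50 + 12) = -2*(-38) = 76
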